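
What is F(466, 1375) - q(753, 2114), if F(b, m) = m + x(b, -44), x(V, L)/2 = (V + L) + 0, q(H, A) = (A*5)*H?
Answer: -7956991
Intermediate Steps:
q(H, A) = 5*A*H (q(H, A) = (5*A)*H = 5*A*H)
x(V, L) = 2*L + 2*V (x(V, L) = 2*((V + L) + 0) = 2*((L + V) + 0) = 2*(L + V) = 2*L + 2*V)
F(b, m) = -88 + m + 2*b (F(b, m) = m + (2*(-44) + 2*b) = m + (-88 + 2*b) = -88 + m + 2*b)
F(466, 1375) - q(753, 2114) = (-88 + 1375 + 2*466) - 5*2114*753 = (-88 + 1375 + 932) - 1*7959210 = 2219 - 7959210 = -7956991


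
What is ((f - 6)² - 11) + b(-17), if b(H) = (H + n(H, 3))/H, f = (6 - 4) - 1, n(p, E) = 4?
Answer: 251/17 ≈ 14.765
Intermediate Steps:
f = 1 (f = 2 - 1 = 1)
b(H) = (4 + H)/H (b(H) = (H + 4)/H = (4 + H)/H)
((f - 6)² - 11) + b(-17) = ((1 - 6)² - 11) + (4 - 17)/(-17) = ((-5)² - 11) - 1/17*(-13) = (25 - 11) + 13/17 = 14 + 13/17 = 251/17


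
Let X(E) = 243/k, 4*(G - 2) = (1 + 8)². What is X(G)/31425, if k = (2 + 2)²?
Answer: 81/167600 ≈ 0.00048329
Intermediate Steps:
k = 16 (k = 4² = 16)
G = 89/4 (G = 2 + (1 + 8)²/4 = 2 + (¼)*9² = 2 + (¼)*81 = 2 + 81/4 = 89/4 ≈ 22.250)
X(E) = 243/16
X(G)/31425 = (243/16)/31425 = (243/16)*(1/31425) = 81/167600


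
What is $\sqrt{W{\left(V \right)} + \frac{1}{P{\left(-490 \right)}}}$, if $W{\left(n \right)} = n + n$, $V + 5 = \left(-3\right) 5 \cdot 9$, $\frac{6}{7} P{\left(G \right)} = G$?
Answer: $\frac{i \sqrt{16807105}}{245} \approx 16.733 i$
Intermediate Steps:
$P{\left(G \right)} = \frac{7 G}{6}$
$V = -140$ ($V = -5 + \left(-3\right) 5 \cdot 9 = -5 - 135 = -140$)
$W{\left(n \right)} = 2 n$
$\sqrt{W{\left(V \right)} + \frac{1}{P{\left(-490 \right)}}} = \sqrt{2 \left(-140\right) + \frac{1}{\frac{7}{6} \left(-490\right)}} = \sqrt{-280 + \frac{1}{- \frac{1715}{3}}} = \sqrt{-280 - \frac{3}{1715}} = \sqrt{- \frac{480203}{1715}} = \frac{i \sqrt{16807105}}{245}$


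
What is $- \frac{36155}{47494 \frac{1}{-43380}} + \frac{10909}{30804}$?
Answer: $\frac{24156815923823}{731502588} \approx 33024.0$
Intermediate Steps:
$- \frac{36155}{47494 \frac{1}{-43380}} + \frac{10909}{30804} = - \frac{36155}{47494 \left(- \frac{1}{43380}\right)} + 10909 \cdot \frac{1}{30804} = - \frac{36155}{- \frac{23747}{21690}} + \frac{10909}{30804} = \left(-36155\right) \left(- \frac{21690}{23747}\right) + \frac{10909}{30804} = \frac{784201950}{23747} + \frac{10909}{30804} = \frac{24156815923823}{731502588}$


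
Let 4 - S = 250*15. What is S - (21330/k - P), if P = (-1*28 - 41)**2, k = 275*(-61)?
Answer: 3409591/3355 ≈ 1016.3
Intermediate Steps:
k = -16775
S = -3746 (S = 4 - 250*15 = 4 - 1*3750 = 4 - 3750 = -3746)
P = 4761 (P = (-28 - 41)**2 = (-69)**2 = 4761)
S - (21330/k - P) = -3746 - (21330/(-16775) - 1*4761) = -3746 - (21330*(-1/16775) - 4761) = -3746 - (-4266/3355 - 4761) = -3746 - 1*(-15977421/3355) = -3746 + 15977421/3355 = 3409591/3355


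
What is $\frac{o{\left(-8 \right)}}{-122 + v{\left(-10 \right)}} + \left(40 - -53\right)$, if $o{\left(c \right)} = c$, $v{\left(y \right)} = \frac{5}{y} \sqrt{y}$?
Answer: $\frac{2770841}{29773} - \frac{8 i \sqrt{10}}{29773} \approx 93.066 - 0.0008497 i$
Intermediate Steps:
$v{\left(y \right)} = \frac{5}{\sqrt{y}}$
$\frac{o{\left(-8 \right)}}{-122 + v{\left(-10 \right)}} + \left(40 - -53\right) = \frac{1}{-122 + \frac{5}{i \sqrt{10}}} \left(-8\right) + \left(40 - -53\right) = \frac{1}{-122 + 5 \left(- \frac{i \sqrt{10}}{10}\right)} \left(-8\right) + \left(40 + 53\right) = \frac{1}{-122 - \frac{i \sqrt{10}}{2}} \left(-8\right) + 93 = - \frac{8}{-122 - \frac{i \sqrt{10}}{2}} + 93 = 93 - \frac{8}{-122 - \frac{i \sqrt{10}}{2}}$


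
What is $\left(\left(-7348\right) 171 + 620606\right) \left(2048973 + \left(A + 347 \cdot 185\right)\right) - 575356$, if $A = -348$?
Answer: $-1343547038996$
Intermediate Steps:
$\left(\left(-7348\right) 171 + 620606\right) \left(2048973 + \left(A + 347 \cdot 185\right)\right) - 575356 = \left(\left(-7348\right) 171 + 620606\right) \left(2048973 + \left(-348 + 347 \cdot 185\right)\right) - 575356 = \left(-1256508 + 620606\right) \left(2048973 + \left(-348 + 64195\right)\right) - 575356 = - 635902 \left(2048973 + 63847\right) - 575356 = \left(-635902\right) 2112820 - 575356 = -1343546463640 - 575356 = -1343547038996$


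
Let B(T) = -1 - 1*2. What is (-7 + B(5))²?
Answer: 100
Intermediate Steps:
B(T) = -3 (B(T) = -1 - 2 = -3)
(-7 + B(5))² = (-7 - 3)² = (-10)² = 100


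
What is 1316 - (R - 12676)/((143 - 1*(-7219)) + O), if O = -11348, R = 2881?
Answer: 5235781/3986 ≈ 1313.5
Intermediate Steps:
1316 - (R - 12676)/((143 - 1*(-7219)) + O) = 1316 - (2881 - 12676)/((143 - 1*(-7219)) - 11348) = 1316 - (-9795)/((143 + 7219) - 11348) = 1316 - (-9795)/(7362 - 11348) = 1316 - (-9795)/(-3986) = 1316 - (-9795)*(-1)/3986 = 1316 - 1*9795/3986 = 1316 - 9795/3986 = 5235781/3986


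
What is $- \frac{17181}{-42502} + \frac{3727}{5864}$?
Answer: $\frac{129577169}{124615864} \approx 1.0398$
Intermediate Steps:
$- \frac{17181}{-42502} + \frac{3727}{5864} = \left(-17181\right) \left(- \frac{1}{42502}\right) + 3727 \cdot \frac{1}{5864} = \frac{17181}{42502} + \frac{3727}{5864} = \frac{129577169}{124615864}$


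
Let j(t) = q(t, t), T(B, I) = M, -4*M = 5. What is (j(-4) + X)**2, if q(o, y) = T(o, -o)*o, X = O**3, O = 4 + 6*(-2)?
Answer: 257049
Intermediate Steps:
M = -5/4 (M = -1/4*5 = -5/4 ≈ -1.2500)
O = -8 (O = 4 - 12 = -8)
T(B, I) = -5/4
X = -512 (X = (-8)**3 = -512)
q(o, y) = -5*o/4
j(t) = -5*t/4
(j(-4) + X)**2 = (-5/4*(-4) - 512)**2 = (5 - 512)**2 = (-507)**2 = 257049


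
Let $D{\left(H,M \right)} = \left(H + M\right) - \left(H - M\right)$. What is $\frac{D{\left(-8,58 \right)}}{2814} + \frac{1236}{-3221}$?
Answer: $- \frac{1552234}{4531947} \approx -0.34251$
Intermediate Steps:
$D{\left(H,M \right)} = 2 M$
$\frac{D{\left(-8,58 \right)}}{2814} + \frac{1236}{-3221} = \frac{2 \cdot 58}{2814} + \frac{1236}{-3221} = 116 \cdot \frac{1}{2814} + 1236 \left(- \frac{1}{3221}\right) = \frac{58}{1407} - \frac{1236}{3221} = - \frac{1552234}{4531947}$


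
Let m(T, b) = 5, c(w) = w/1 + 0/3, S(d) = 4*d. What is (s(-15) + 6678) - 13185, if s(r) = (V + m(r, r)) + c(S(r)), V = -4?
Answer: -6566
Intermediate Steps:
c(w) = w (c(w) = w*1 + 0*(⅓) = w + 0 = w)
s(r) = 1 + 4*r (s(r) = (-4 + 5) + 4*r = 1 + 4*r)
(s(-15) + 6678) - 13185 = ((1 + 4*(-15)) + 6678) - 13185 = ((1 - 60) + 6678) - 13185 = (-59 + 6678) - 13185 = 6619 - 13185 = -6566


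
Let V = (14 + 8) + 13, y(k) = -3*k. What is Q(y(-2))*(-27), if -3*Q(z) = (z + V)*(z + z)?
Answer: 4428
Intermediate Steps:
V = 35 (V = 22 + 13 = 35)
Q(z) = -2*z*(35 + z)/3 (Q(z) = -(z + 35)*(z + z)/3 = -(35 + z)*2*z/3 = -2*z*(35 + z)/3)
Q(y(-2))*(-27) = -2*(-3*(-2))*(35 - 3*(-2))/3*(-27) = -2/3*6*(35 + 6)*(-27) = -2/3*6*41*(-27) = -164*(-27) = 4428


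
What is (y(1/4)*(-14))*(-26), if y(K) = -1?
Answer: -364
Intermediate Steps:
(y(1/4)*(-14))*(-26) = -1*(-14)*(-26) = 14*(-26) = -364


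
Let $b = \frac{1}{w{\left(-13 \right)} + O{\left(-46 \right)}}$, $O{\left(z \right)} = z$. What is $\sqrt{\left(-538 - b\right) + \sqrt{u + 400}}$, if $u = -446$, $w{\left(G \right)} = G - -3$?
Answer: $\frac{\sqrt{-421778 + 784 i \sqrt{46}}}{28} \approx 0.1462 + 23.195 i$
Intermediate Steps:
$w{\left(G \right)} = 3 + G$ ($w{\left(G \right)} = G + 3 = 3 + G$)
$b = - \frac{1}{56}$ ($b = \frac{1}{\left(3 - 13\right) - 46} = \frac{1}{-10 - 46} = \frac{1}{-56} = - \frac{1}{56} \approx -0.017857$)
$\sqrt{\left(-538 - b\right) + \sqrt{u + 400}} = \sqrt{\left(-538 - - \frac{1}{56}\right) + \sqrt{-446 + 400}} = \sqrt{\left(-538 + \frac{1}{56}\right) + \sqrt{-46}} = \sqrt{- \frac{30127}{56} + i \sqrt{46}}$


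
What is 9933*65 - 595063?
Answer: 50582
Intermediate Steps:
9933*65 - 595063 = 645645 - 595063 = 50582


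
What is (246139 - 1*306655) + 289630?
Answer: 229114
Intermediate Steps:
(246139 - 1*306655) + 289630 = (246139 - 306655) + 289630 = -60516 + 289630 = 229114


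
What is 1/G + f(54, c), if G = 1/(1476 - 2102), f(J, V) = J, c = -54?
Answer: -572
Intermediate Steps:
G = -1/626 (G = 1/(-626) = -1/626 ≈ -0.0015974)
1/G + f(54, c) = 1/(-1/626) + 54 = -626 + 54 = -572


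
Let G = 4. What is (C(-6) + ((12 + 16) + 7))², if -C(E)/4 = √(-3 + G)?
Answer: 961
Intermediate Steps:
C(E) = -4 (C(E) = -4*√(-3 + 4) = -4*√1 = -4*1 = -4)
(C(-6) + ((12 + 16) + 7))² = (-4 + ((12 + 16) + 7))² = (-4 + (28 + 7))² = (-4 + 35)² = 31² = 961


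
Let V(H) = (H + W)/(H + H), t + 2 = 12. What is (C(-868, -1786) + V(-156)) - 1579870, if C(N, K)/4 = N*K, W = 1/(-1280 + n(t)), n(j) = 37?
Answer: 1792145243461/387816 ≈ 4.6211e+6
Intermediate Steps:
t = 10 (t = -2 + 12 = 10)
W = -1/1243 (W = 1/(-1280 + 37) = 1/(-1243) = -1/1243 ≈ -0.00080451)
C(N, K) = 4*K*N (C(N, K) = 4*(N*K) = 4*(K*N) = 4*K*N)
V(H) = (-1/1243 + H)/(2*H) (V(H) = (H - 1/1243)/(H + H) = (-1/1243 + H)/((2*H)) = (-1/1243 + H)*(1/(2*H)) = (-1/1243 + H)/(2*H))
(C(-868, -1786) + V(-156)) - 1579870 = (4*(-1786)*(-868) + (1/2486)*(-1 + 1243*(-156))/(-156)) - 1579870 = (6200992 + (1/2486)*(-1/156)*(-1 - 193908)) - 1579870 = (6200992 + (1/2486)*(-1/156)*(-193909)) - 1579870 = (6200992 + 193909/387816) - 1579870 = 2404844107381/387816 - 1579870 = 1792145243461/387816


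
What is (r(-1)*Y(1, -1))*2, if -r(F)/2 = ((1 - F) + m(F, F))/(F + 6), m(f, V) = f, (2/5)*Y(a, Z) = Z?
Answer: 2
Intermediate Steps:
Y(a, Z) = 5*Z/2
r(F) = -2/(6 + F) (r(F) = -2*((1 - F) + F)/(F + 6) = -2/(6 + F))
(r(-1)*Y(1, -1))*2 = ((-2/(6 - 1))*((5/2)*(-1)))*2 = (-2/5*(-5/2))*2 = (-2*1/5*(-5/2))*2 = -2/5*(-5/2)*2 = 1*2 = 2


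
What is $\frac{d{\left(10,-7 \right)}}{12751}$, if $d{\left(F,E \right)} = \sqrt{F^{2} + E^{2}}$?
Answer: $\frac{\sqrt{149}}{12751} \approx 0.0009573$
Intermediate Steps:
$d{\left(F,E \right)} = \sqrt{E^{2} + F^{2}}$
$\frac{d{\left(10,-7 \right)}}{12751} = \frac{\sqrt{\left(-7\right)^{2} + 10^{2}}}{12751} = \sqrt{49 + 100} \cdot \frac{1}{12751} = \sqrt{149} \cdot \frac{1}{12751} = \frac{\sqrt{149}}{12751}$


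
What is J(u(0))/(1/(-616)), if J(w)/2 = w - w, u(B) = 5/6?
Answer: 0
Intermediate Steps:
u(B) = 5/6 (u(B) = 5*(1/6) = 5/6)
J(w) = 0 (J(w) = 2*(w - w) = 2*0 = 0)
J(u(0))/(1/(-616)) = 0/(1/(-616)) = 0/(-1/616) = 0*(-616) = 0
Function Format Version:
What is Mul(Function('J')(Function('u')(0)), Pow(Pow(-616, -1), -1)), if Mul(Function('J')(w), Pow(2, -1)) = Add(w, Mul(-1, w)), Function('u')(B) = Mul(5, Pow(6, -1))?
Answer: 0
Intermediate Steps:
Function('u')(B) = Rational(5, 6) (Function('u')(B) = Mul(5, Rational(1, 6)) = Rational(5, 6))
Function('J')(w) = 0 (Function('J')(w) = Mul(2, Add(w, Mul(-1, w))) = Mul(2, 0) = 0)
Mul(Function('J')(Function('u')(0)), Pow(Pow(-616, -1), -1)) = Mul(0, Pow(Pow(-616, -1), -1)) = Mul(0, Pow(Rational(-1, 616), -1)) = Mul(0, -616) = 0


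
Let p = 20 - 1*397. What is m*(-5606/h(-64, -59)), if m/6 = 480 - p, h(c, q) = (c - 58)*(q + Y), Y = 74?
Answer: 4804342/305 ≈ 15752.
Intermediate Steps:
h(c, q) = (-58 + c)*(74 + q) (h(c, q) = (c - 58)*(q + 74) = (-58 + c)*(74 + q))
p = -377 (p = 20 - 397 = -377)
m = 5142 (m = 6*(480 - 1*(-377)) = 6*(480 + 377) = 6*857 = 5142)
m*(-5606/h(-64, -59)) = 5142*(-5606/(-4292 - 58*(-59) + 74*(-64) - 64*(-59))) = 5142*(-5606/(-4292 + 3422 - 4736 + 3776)) = 5142*(-5606/(-1830)) = 5142*(-5606*(-1/1830)) = 5142*(2803/915) = 4804342/305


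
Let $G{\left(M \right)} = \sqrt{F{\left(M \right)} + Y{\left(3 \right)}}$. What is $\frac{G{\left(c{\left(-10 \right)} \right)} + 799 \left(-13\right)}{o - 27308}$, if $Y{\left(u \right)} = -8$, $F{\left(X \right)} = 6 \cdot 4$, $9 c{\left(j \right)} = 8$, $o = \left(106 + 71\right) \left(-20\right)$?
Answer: $\frac{10383}{30848} \approx 0.33659$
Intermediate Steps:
$o = -3540$ ($o = 177 \left(-20\right) = -3540$)
$c{\left(j \right)} = \frac{8}{9}$ ($c{\left(j \right)} = \frac{1}{9} \cdot 8 = \frac{8}{9}$)
$F{\left(X \right)} = 24$
$G{\left(M \right)} = 4$ ($G{\left(M \right)} = \sqrt{24 - 8} = \sqrt{16} = 4$)
$\frac{G{\left(c{\left(-10 \right)} \right)} + 799 \left(-13\right)}{o - 27308} = \frac{4 + 799 \left(-13\right)}{-3540 - 27308} = \frac{4 - 10387}{-30848} = \left(-10383\right) \left(- \frac{1}{30848}\right) = \frac{10383}{30848}$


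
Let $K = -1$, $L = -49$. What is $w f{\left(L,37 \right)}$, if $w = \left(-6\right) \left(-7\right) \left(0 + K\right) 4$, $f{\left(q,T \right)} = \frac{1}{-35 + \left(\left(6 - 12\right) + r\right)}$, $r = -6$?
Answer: $\frac{168}{47} \approx 3.5745$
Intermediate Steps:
$f{\left(q,T \right)} = - \frac{1}{47}$ ($f{\left(q,T \right)} = \frac{1}{-35 + \left(\left(6 - 12\right) - 6\right)} = \frac{1}{-35 - 12} = \frac{1}{-47} = - \frac{1}{47}$)
$w = -168$ ($w = \left(-6\right) \left(-7\right) \left(0 - 1\right) 4 = 42 \left(\left(-1\right) 4\right) = 42 \left(-4\right) = -168$)
$w f{\left(L,37 \right)} = \left(-168\right) \left(- \frac{1}{47}\right) = \frac{168}{47}$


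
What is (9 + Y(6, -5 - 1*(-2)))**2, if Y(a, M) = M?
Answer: 36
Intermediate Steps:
(9 + Y(6, -5 - 1*(-2)))**2 = (9 + (-5 - 1*(-2)))**2 = (9 + (-5 + 2))**2 = (9 - 3)**2 = 6**2 = 36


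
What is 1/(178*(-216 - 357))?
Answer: -1/101994 ≈ -9.8045e-6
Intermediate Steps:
1/(178*(-216 - 357)) = 1/(178*(-573)) = 1/(-101994) = -1/101994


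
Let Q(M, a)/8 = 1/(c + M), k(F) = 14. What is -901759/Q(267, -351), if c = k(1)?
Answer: -253394279/8 ≈ -3.1674e+7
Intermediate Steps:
c = 14
Q(M, a) = 8/(14 + M)
-901759/Q(267, -351) = -901759/(8/(14 + 267)) = -901759/(8/281) = -901759/(8*(1/281)) = -901759/8/281 = -901759*281/8 = -253394279/8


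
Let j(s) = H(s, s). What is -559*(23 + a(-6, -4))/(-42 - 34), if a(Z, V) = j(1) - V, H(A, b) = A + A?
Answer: 16211/76 ≈ 213.30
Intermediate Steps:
H(A, b) = 2*A
j(s) = 2*s
a(Z, V) = 2 - V (a(Z, V) = 2*1 - V = 2 - V)
-559*(23 + a(-6, -4))/(-42 - 34) = -559*(23 + (2 - 1*(-4)))/(-42 - 34) = -559*(23 + (2 + 4))/(-76) = -559*(23 + 6)*(-1)/76 = -16211*(-1)/76 = -559*(-29/76) = 16211/76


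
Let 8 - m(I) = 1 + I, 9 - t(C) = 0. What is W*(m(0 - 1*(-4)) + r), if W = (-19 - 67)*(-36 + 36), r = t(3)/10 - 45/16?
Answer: 0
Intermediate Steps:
t(C) = 9 (t(C) = 9 - 1*0 = 9 + 0 = 9)
m(I) = 7 - I (m(I) = 8 - (1 + I) = 8 + (-1 - I) = 7 - I)
r = -153/80 (r = 9/10 - 45/16 = -153/80 ≈ -1.9125)
W = 0 (W = -86*0 = 0)
W*(m(0 - 1*(-4)) + r) = 0*((7 - (0 - 1*(-4))) - 153/80) = 0*((7 - (0 + 4)) - 153/80) = 0*((7 - 1*4) - 153/80) = 0*((7 - 4) - 153/80) = 0*(3 - 153/80) = 0*(87/80) = 0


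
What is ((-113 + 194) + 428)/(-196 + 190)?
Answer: -509/6 ≈ -84.833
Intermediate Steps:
((-113 + 194) + 428)/(-196 + 190) = (81 + 428)/(-6) = 509*(-⅙) = -509/6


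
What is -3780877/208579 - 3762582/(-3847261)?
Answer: -13761225036919/802457852119 ≈ -17.149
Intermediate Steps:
-3780877/208579 - 3762582/(-3847261) = -3780877*1/208579 - 3762582*(-1/3847261) = -3780877/208579 + 3762582/3847261 = -13761225036919/802457852119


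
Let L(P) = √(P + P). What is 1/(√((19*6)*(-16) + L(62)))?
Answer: -I*√2/(2*√(912 - √31)) ≈ -0.023486*I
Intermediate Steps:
L(P) = √2*√P (L(P) = √(2*P) = √2*√P)
1/(√((19*6)*(-16) + L(62))) = 1/(√((19*6)*(-16) + √2*√62)) = 1/(√(114*(-16) + 2*√31)) = 1/(√(-1824 + 2*√31)) = (-1824 + 2*√31)^(-½)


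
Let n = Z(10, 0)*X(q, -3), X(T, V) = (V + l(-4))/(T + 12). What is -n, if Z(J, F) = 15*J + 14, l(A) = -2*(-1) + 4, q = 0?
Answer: -41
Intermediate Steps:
l(A) = 6 (l(A) = 2 + 4 = 6)
Z(J, F) = 14 + 15*J
X(T, V) = (6 + V)/(12 + T) (X(T, V) = (V + 6)/(T + 12) = (6 + V)/(12 + T))
n = 41 (n = (14 + 15*10)*((6 - 3)/(12 + 0)) = (14 + 150)*(3/12) = 164*((1/12)*3) = 164*(¼) = 41)
-n = -1*41 = -41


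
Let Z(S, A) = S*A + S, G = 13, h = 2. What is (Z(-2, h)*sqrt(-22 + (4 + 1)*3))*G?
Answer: -78*I*sqrt(7) ≈ -206.37*I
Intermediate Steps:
Z(S, A) = S + A*S (Z(S, A) = A*S + S = S + A*S)
(Z(-2, h)*sqrt(-22 + (4 + 1)*3))*G = ((-2*(1 + 2))*sqrt(-22 + (4 + 1)*3))*13 = ((-2*3)*sqrt(-22 + 5*3))*13 = -6*sqrt(-22 + 15)*13 = -6*I*sqrt(7)*13 = -78*I*sqrt(7)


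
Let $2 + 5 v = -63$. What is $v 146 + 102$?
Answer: $-1796$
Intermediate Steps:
$v = -13$ ($v = - \frac{2}{5} + \frac{1}{5} \left(-63\right) = - \frac{2}{5} - \frac{63}{5} = -13$)
$v 146 + 102 = \left(-13\right) 146 + 102 = -1898 + 102 = -1796$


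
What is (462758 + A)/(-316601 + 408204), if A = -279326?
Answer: 183432/91603 ≈ 2.0025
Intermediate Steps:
(462758 + A)/(-316601 + 408204) = (462758 - 279326)/(-316601 + 408204) = 183432/91603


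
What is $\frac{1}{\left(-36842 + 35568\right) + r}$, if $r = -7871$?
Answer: $- \frac{1}{9145} \approx -0.00010935$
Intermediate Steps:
$\frac{1}{\left(-36842 + 35568\right) + r} = \frac{1}{\left(-36842 + 35568\right) - 7871} = \frac{1}{-1274 - 7871} = \frac{1}{-9145} = - \frac{1}{9145}$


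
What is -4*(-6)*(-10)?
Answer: -240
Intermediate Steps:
-4*(-6)*(-10) = 24*(-10) = -240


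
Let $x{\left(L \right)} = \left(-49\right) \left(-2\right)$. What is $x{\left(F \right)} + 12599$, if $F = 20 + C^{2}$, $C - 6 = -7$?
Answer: $12697$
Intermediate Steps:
$C = -1$ ($C = 6 - 7 = -1$)
$F = 21$ ($F = 20 + \left(-1\right)^{2} = 20 + 1 = 21$)
$x{\left(L \right)} = 98$
$x{\left(F \right)} + 12599 = 98 + 12599 = 12697$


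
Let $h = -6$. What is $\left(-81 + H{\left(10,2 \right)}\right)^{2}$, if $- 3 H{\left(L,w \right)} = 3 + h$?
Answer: $6400$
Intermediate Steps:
$H{\left(L,w \right)} = 1$ ($H{\left(L,w \right)} = - \frac{3 - 6}{3} = \left(- \frac{1}{3}\right) \left(-3\right) = 1$)
$\left(-81 + H{\left(10,2 \right)}\right)^{2} = \left(-81 + 1\right)^{2} = \left(-80\right)^{2} = 6400$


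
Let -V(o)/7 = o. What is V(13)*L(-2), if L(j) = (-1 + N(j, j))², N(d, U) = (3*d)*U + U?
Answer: -7371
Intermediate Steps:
N(d, U) = U + 3*U*d (N(d, U) = 3*U*d + U = U + 3*U*d)
L(j) = (-1 + j*(1 + 3*j))²
V(o) = -7*o
V(13)*L(-2) = (-7*13)*(-1 - 2*(1 + 3*(-2)))² = -91*(-1 - 2*(1 - 6))² = -91*(-1 - 2*(-5))² = -91*(-1 + 10)² = -91*9² = -91*81 = -7371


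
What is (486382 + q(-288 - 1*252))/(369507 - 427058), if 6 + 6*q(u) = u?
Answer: -37407/4427 ≈ -8.4497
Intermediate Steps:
q(u) = -1 + u/6
(486382 + q(-288 - 1*252))/(369507 - 427058) = (486382 + (-1 + (-288 - 1*252)/6))/(369507 - 427058) = (486382 + (-1 + (-288 - 252)/6))/(-57551) = (486382 + (-1 + (⅙)*(-540)))*(-1/57551) = (486382 + (-1 - 90))*(-1/57551) = (486382 - 91)*(-1/57551) = 486291*(-1/57551) = -37407/4427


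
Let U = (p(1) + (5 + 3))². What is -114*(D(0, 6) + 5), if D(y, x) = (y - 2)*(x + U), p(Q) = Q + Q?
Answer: 23598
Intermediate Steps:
p(Q) = 2*Q
U = 100 (U = (2*1 + (5 + 3))² = (2 + 8)² = 10² = 100)
D(y, x) = (-2 + y)*(100 + x) (D(y, x) = (y - 2)*(x + 100) = (-2 + y)*(100 + x))
-114*(D(0, 6) + 5) = -114*((-200 - 2*6 + 100*0 + 6*0) + 5) = -114*((-200 - 12 + 0 + 0) + 5) = -114*(-212 + 5) = -114*(-207) = 23598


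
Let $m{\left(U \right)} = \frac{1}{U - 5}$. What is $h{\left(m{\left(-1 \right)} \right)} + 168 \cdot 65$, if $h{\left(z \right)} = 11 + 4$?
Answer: $10935$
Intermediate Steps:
$m{\left(U \right)} = \frac{1}{-5 + U}$
$h{\left(z \right)} = 15$
$h{\left(m{\left(-1 \right)} \right)} + 168 \cdot 65 = 15 + 168 \cdot 65 = 15 + 10920 = 10935$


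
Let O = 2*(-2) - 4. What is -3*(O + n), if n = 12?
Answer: -12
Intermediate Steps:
O = -8 (O = -4 - 4 = -8)
-3*(O + n) = -3*(-8 + 12) = -3*4 = -12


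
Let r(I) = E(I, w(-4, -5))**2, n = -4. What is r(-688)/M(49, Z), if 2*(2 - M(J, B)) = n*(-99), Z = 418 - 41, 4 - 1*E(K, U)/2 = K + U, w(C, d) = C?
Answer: -484416/49 ≈ -9886.0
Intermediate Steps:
E(K, U) = 8 - 2*K - 2*U (E(K, U) = 8 - 2*(K + U) = 8 + (-2*K - 2*U) = 8 - 2*K - 2*U)
r(I) = (16 - 2*I)**2 (r(I) = (8 - 2*I - 2*(-4))**2 = (8 - 2*I + 8)**2 = (16 - 2*I)**2)
Z = 377
M(J, B) = -196 (M(J, B) = 2 - (-2)*(-99) = 2 - 1/2*396 = 2 - 198 = -196)
r(-688)/M(49, Z) = (4*(-8 - 688)**2)/(-196) = (4*(-696)**2)*(-1/196) = (4*484416)*(-1/196) = 1937664*(-1/196) = -484416/49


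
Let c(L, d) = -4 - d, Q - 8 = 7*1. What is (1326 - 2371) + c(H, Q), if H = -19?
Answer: -1064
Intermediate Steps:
Q = 15 (Q = 8 + 7*1 = 8 + 7 = 15)
(1326 - 2371) + c(H, Q) = (1326 - 2371) + (-4 - 1*15) = -1045 + (-4 - 15) = -1045 - 19 = -1064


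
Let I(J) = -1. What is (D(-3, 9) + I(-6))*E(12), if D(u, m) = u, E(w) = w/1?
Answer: -48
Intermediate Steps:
E(w) = w (E(w) = w*1 = w)
(D(-3, 9) + I(-6))*E(12) = (-3 - 1)*12 = -4*12 = -48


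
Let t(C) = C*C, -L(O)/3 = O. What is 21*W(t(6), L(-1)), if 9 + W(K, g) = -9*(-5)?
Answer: 756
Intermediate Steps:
L(O) = -3*O
t(C) = C²
W(K, g) = 36 (W(K, g) = -9 - 9*(-5) = -9 + 45 = 36)
21*W(t(6), L(-1)) = 21*36 = 756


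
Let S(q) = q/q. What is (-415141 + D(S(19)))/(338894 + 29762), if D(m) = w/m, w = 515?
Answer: -207313/184328 ≈ -1.1247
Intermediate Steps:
S(q) = 1
D(m) = 515/m
(-415141 + D(S(19)))/(338894 + 29762) = (-415141 + 515/1)/(338894 + 29762) = (-415141 + 515*1)/368656 = (-415141 + 515)*(1/368656) = -414626*1/368656 = -207313/184328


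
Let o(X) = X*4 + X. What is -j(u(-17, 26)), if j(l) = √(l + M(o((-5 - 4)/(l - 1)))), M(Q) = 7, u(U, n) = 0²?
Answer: -√7 ≈ -2.6458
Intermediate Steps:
u(U, n) = 0
o(X) = 5*X (o(X) = 4*X + X = 5*X)
j(l) = √(7 + l) (j(l) = √(l + 7) = √(7 + l))
-j(u(-17, 26)) = -√(7 + 0) = -√7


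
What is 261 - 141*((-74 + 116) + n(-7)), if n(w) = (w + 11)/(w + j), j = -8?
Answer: -28117/5 ≈ -5623.4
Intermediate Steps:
n(w) = (11 + w)/(-8 + w) (n(w) = (w + 11)/(w - 8) = (11 + w)/(-8 + w))
261 - 141*((-74 + 116) + n(-7)) = 261 - 141*((-74 + 116) + (11 - 7)/(-8 - 7)) = 261 - 141*(42 + 4/(-15)) = 261 - 141*(42 - 1/15*4) = 261 - 141*(42 - 4/15) = 261 - 141*626/15 = 261 - 29422/5 = -28117/5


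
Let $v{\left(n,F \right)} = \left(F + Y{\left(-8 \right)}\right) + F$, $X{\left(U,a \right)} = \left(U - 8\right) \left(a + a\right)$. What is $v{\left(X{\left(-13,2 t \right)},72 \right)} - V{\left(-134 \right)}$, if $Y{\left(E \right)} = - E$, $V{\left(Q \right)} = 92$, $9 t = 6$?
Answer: $60$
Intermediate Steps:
$t = \frac{2}{3}$ ($t = \frac{1}{9} \cdot 6 = \frac{2}{3} \approx 0.66667$)
$X{\left(U,a \right)} = 2 a \left(-8 + U\right)$ ($X{\left(U,a \right)} = \left(-8 + U\right) 2 a = 2 a \left(-8 + U\right)$)
$v{\left(n,F \right)} = 8 + 2 F$ ($v{\left(n,F \right)} = \left(F - -8\right) + F = \left(F + 8\right) + F = \left(8 + F\right) + F = 8 + 2 F$)
$v{\left(X{\left(-13,2 t \right)},72 \right)} - V{\left(-134 \right)} = \left(8 + 2 \cdot 72\right) - 92 = \left(8 + 144\right) - 92 = 152 - 92 = 60$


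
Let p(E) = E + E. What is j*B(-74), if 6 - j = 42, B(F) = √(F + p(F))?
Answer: -36*I*√222 ≈ -536.39*I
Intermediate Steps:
p(E) = 2*E
B(F) = √3*√F (B(F) = √(F + 2*F) = √(3*F) = √3*√F)
j = -36 (j = 6 - 1*42 = 6 - 42 = -36)
j*B(-74) = -36*√3*√(-74) = -36*√3*I*√74 = -36*I*√222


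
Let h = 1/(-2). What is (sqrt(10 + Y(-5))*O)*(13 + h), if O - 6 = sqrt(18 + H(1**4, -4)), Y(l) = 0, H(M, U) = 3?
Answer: 25*sqrt(10)*(6 + sqrt(21))/2 ≈ 418.31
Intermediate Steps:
h = -1/2 ≈ -0.50000
O = 6 + sqrt(21) (O = 6 + sqrt(18 + 3) = 6 + sqrt(21) ≈ 10.583)
(sqrt(10 + Y(-5))*O)*(13 + h) = (sqrt(10 + 0)*(6 + sqrt(21)))*(13 - 1/2) = (sqrt(10)*(6 + sqrt(21)))*(25/2) = 25*sqrt(10)*(6 + sqrt(21))/2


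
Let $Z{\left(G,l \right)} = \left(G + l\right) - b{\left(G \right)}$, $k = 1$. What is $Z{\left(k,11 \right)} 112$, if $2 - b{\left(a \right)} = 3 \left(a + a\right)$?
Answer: $1792$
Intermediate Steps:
$b{\left(a \right)} = 2 - 6 a$ ($b{\left(a \right)} = 2 - 3 \left(a + a\right) = 2 - 3 \cdot 2 a = 2 - 6 a$)
$Z{\left(G,l \right)} = -2 + l + 7 G$ ($Z{\left(G,l \right)} = \left(G + l\right) - \left(2 - 6 G\right) = \left(G + l\right) + \left(-2 + 6 G\right) = -2 + l + 7 G$)
$Z{\left(k,11 \right)} 112 = \left(-2 + 11 + 7 \cdot 1\right) 112 = \left(-2 + 11 + 7\right) 112 = 16 \cdot 112 = 1792$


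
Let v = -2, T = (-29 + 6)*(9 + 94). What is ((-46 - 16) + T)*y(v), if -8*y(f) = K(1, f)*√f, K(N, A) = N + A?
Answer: -2431*I*√2/8 ≈ -429.74*I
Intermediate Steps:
T = -2369 (T = -23*103 = -2369)
K(N, A) = A + N
y(f) = -√f*(1 + f)/8 (y(f) = -(f + 1)*√f/8 = -(1 + f)*√f/8 = -√f*(1 + f)/8)
((-46 - 16) + T)*y(v) = ((-46 - 16) - 2369)*(√(-2)*(-1 - 1*(-2))/8) = (-62 - 2369)*((I*√2)*(-1 + 2)/8) = -2431*I*√2/8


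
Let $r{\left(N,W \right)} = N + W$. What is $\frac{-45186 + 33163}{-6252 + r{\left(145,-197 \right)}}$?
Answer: $\frac{12023}{6304} \approx 1.9072$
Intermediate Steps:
$\frac{-45186 + 33163}{-6252 + r{\left(145,-197 \right)}} = \frac{-45186 + 33163}{-6252 + \left(145 - 197\right)} = - \frac{12023}{-6252 - 52} = - \frac{12023}{-6304} = \left(-12023\right) \left(- \frac{1}{6304}\right) = \frac{12023}{6304}$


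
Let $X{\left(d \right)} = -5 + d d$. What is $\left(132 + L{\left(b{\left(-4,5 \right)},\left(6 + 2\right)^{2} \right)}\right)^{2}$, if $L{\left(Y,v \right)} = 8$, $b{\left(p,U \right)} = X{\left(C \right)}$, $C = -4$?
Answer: $19600$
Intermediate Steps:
$X{\left(d \right)} = -5 + d^{2}$
$b{\left(p,U \right)} = 11$ ($b{\left(p,U \right)} = -5 + \left(-4\right)^{2} = -5 + 16 = 11$)
$\left(132 + L{\left(b{\left(-4,5 \right)},\left(6 + 2\right)^{2} \right)}\right)^{2} = \left(132 + 8\right)^{2} = 140^{2} = 19600$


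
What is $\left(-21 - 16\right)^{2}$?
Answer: $1369$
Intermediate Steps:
$\left(-21 - 16\right)^{2} = \left(-37\right)^{2} = 1369$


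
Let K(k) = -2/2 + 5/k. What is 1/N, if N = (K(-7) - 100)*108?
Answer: -7/76896 ≈ -9.1032e-5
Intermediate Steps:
K(k) = -1 + 5/k (K(k) = -2*½ + 5/k = -1 + 5/k)
N = -76896/7 (N = ((5 - 1*(-7))/(-7) - 100)*108 = (-(5 + 7)/7 - 100)*108 = (-⅐*12 - 100)*108 = (-12/7 - 100)*108 = -712/7*108 = -76896/7 ≈ -10985.)
1/N = 1/(-76896/7) = -7/76896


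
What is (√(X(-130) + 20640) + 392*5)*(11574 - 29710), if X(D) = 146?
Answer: -35546560 - 18136*√20786 ≈ -3.8161e+7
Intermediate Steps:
(√(X(-130) + 20640) + 392*5)*(11574 - 29710) = (√(146 + 20640) + 392*5)*(11574 - 29710) = (√20786 + 1960)*(-18136) = (1960 + √20786)*(-18136) = -35546560 - 18136*√20786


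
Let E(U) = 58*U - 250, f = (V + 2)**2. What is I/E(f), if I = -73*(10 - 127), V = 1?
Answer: 8541/272 ≈ 31.401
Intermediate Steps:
f = 9 (f = (1 + 2)**2 = 3**2 = 9)
E(U) = -250 + 58*U
I = 8541 (I = -73*(-117) = 8541)
I/E(f) = 8541/(-250 + 58*9) = 8541/(-250 + 522) = 8541/272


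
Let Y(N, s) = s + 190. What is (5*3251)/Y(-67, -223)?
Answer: -16255/33 ≈ -492.58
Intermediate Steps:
Y(N, s) = 190 + s
(5*3251)/Y(-67, -223) = (5*3251)/(190 - 223) = 16255/(-33) = 16255*(-1/33) = -16255/33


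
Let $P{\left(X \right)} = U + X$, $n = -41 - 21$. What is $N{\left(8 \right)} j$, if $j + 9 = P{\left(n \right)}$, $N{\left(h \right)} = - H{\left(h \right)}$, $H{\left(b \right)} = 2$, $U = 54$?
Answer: $34$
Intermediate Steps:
$n = -62$ ($n = -41 - 21 = -62$)
$N{\left(h \right)} = -2$ ($N{\left(h \right)} = \left(-1\right) 2 = -2$)
$P{\left(X \right)} = 54 + X$
$j = -17$ ($j = -9 + \left(54 - 62\right) = -9 - 8 = -17$)
$N{\left(8 \right)} j = \left(-2\right) \left(-17\right) = 34$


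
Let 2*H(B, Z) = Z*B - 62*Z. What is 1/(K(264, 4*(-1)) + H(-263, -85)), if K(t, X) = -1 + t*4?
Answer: 2/29735 ≈ 6.7261e-5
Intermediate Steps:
K(t, X) = -1 + 4*t
H(B, Z) = -31*Z + B*Z/2 (H(B, Z) = (Z*B - 62*Z)/2 = (B*Z - 62*Z)/2 = (-62*Z + B*Z)/2 = -31*Z + B*Z/2)
1/(K(264, 4*(-1)) + H(-263, -85)) = 1/((-1 + 4*264) + (1/2)*(-85)*(-62 - 263)) = 1/((-1 + 1056) + (1/2)*(-85)*(-325)) = 1/(1055 + 27625/2) = 1/(29735/2) = 2/29735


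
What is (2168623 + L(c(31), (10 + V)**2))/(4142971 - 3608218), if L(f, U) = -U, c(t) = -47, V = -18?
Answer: 240951/59417 ≈ 4.0553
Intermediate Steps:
(2168623 + L(c(31), (10 + V)**2))/(4142971 - 3608218) = (2168623 - (10 - 18)**2)/(4142971 - 3608218) = (2168623 - 1*(-8)**2)/534753 = (2168623 - 1*64)*(1/534753) = (2168623 - 64)*(1/534753) = 2168559*(1/534753) = 240951/59417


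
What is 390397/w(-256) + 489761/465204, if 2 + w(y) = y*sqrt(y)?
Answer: 1963399888111/1951207463220 + 399766528*I/4194305 ≈ 1.0062 + 95.312*I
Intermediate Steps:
w(y) = -2 + y**(3/2) (w(y) = -2 + y*sqrt(y) = -2 + y**(3/2))
390397/w(-256) + 489761/465204 = 390397/(-2 + (-256)**(3/2)) + 489761/465204 = 390397/(-2 - 4096*I) + 489761*(1/465204) = 390397*((-2 + 4096*I)/16777220) + 489761/465204 = 390397*(-2 + 4096*I)/16777220 + 489761/465204 = 489761/465204 + 390397*(-2 + 4096*I)/16777220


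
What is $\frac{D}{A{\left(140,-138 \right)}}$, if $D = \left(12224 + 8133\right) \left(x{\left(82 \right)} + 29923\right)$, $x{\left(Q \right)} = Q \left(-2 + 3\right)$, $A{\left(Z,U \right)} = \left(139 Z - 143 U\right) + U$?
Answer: $\frac{610811785}{39056} \approx 15639.0$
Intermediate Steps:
$A{\left(Z,U \right)} = - 142 U + 139 Z$ ($A{\left(Z,U \right)} = \left(- 143 U + 139 Z\right) + U = - 142 U + 139 Z$)
$x{\left(Q \right)} = Q$ ($x{\left(Q \right)} = Q 1 = Q$)
$D = 610811785$ ($D = \left(12224 + 8133\right) \left(82 + 29923\right) = 20357 \cdot 30005 = 610811785$)
$\frac{D}{A{\left(140,-138 \right)}} = \frac{610811785}{\left(-142\right) \left(-138\right) + 139 \cdot 140} = \frac{610811785}{19596 + 19460} = \frac{610811785}{39056}$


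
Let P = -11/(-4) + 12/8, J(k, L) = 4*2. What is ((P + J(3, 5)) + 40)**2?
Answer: 43681/16 ≈ 2730.1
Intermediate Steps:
J(k, L) = 8
P = 17/4 (P = -11*(-1/4) + 12*(1/8) = 11/4 + 3/2 = 17/4 ≈ 4.2500)
((P + J(3, 5)) + 40)**2 = ((17/4 + 8) + 40)**2 = (49/4 + 40)**2 = (209/4)**2 = 43681/16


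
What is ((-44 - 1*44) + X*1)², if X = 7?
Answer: 6561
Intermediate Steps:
((-44 - 1*44) + X*1)² = ((-44 - 1*44) + 7*1)² = ((-44 - 44) + 7)² = (-88 + 7)² = (-81)² = 6561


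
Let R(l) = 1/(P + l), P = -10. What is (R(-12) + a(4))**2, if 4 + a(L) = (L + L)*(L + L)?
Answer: 1739761/484 ≈ 3594.5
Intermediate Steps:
a(L) = -4 + 4*L**2 (a(L) = -4 + (L + L)*(L + L) = -4 + (2*L)*(2*L) = -4 + 4*L**2)
R(l) = 1/(-10 + l)
(R(-12) + a(4))**2 = (1/(-10 - 12) + (-4 + 4*4**2))**2 = (1/(-22) + (-4 + 4*16))**2 = (-1/22 + (-4 + 64))**2 = (-1/22 + 60)**2 = (1319/22)**2 = 1739761/484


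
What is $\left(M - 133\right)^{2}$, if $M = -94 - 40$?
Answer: $71289$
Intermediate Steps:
$M = -134$ ($M = -94 - 40 = -134$)
$\left(M - 133\right)^{2} = \left(-134 - 133\right)^{2} = \left(-267\right)^{2} = 71289$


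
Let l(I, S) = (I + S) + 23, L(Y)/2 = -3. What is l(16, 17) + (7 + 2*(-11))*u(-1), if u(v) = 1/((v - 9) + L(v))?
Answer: 911/16 ≈ 56.938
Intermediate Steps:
L(Y) = -6 (L(Y) = 2*(-3) = -6)
l(I, S) = 23 + I + S
u(v) = 1/(-15 + v) (u(v) = 1/((v - 9) - 6) = 1/((-9 + v) - 6) = 1/(-15 + v))
l(16, 17) + (7 + 2*(-11))*u(-1) = (23 + 16 + 17) + (7 + 2*(-11))/(-15 - 1) = 56 + (7 - 22)/(-16) = 56 - 15*(-1/16) = 56 + 15/16 = 911/16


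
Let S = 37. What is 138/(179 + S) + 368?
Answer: 13271/36 ≈ 368.64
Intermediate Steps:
138/(179 + S) + 368 = 138/(179 + 37) + 368 = 138/216 + 368 = 138*(1/216) + 368 = 23/36 + 368 = 13271/36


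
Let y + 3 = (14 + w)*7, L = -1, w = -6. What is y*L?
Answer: -53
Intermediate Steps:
y = 53 (y = -3 + (14 - 6)*7 = -3 + 8*7 = -3 + 56 = 53)
y*L = 53*(-1) = -53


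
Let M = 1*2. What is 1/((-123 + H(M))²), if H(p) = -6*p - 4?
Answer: 1/19321 ≈ 5.1757e-5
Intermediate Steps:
M = 2
H(p) = -4 - 6*p
1/((-123 + H(M))²) = 1/((-123 + (-4 - 6*2))²) = 1/((-123 + (-4 - 12))²) = 1/((-123 - 16)²) = 1/((-139)²) = 1/19321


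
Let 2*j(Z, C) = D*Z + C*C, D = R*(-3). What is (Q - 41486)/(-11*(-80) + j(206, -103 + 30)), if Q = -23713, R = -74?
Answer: -43466/17607 ≈ -2.4687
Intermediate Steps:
D = 222 (D = -74*(-3) = 222)
j(Z, C) = C²/2 + 111*Z (j(Z, C) = (222*Z + C*C)/2 = (222*Z + C²)/2 = (C² + 222*Z)/2 = C²/2 + 111*Z)
(Q - 41486)/(-11*(-80) + j(206, -103 + 30)) = (-23713 - 41486)/(-11*(-80) + ((-103 + 30)²/2 + 111*206)) = -65199/(880 + ((½)*(-73)² + 22866)) = -65199/(880 + ((½)*5329 + 22866)) = -65199/(880 + (5329/2 + 22866)) = -65199/(880 + 51061/2) = -65199/52821/2 = -65199*2/52821 = -43466/17607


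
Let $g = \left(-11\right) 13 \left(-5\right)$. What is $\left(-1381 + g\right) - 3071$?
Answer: $-3737$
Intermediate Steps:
$g = 715$ ($g = \left(-143\right) \left(-5\right) = 715$)
$\left(-1381 + g\right) - 3071 = \left(-1381 + 715\right) - 3071 = -666 - 3071 = -3737$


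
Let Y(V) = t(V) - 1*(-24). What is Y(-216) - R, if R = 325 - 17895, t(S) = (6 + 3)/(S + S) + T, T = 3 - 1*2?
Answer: 844559/48 ≈ 17595.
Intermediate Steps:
T = 1 (T = 3 - 2 = 1)
t(S) = 1 + 9/(2*S) (t(S) = (6 + 3)/(S + S) + 1 = 9/((2*S)) + 1 = 9*(1/(2*S)) + 1 = 9/(2*S) + 1 = 1 + 9/(2*S))
Y(V) = 24 + (9/2 + V)/V (Y(V) = (9/2 + V)/V - 1*(-24) = (9/2 + V)/V + 24 = 24 + (9/2 + V)/V)
R = -17570
Y(-216) - R = (25 + (9/2)/(-216)) - 1*(-17570) = (25 + (9/2)*(-1/216)) + 17570 = (25 - 1/48) + 17570 = 1199/48 + 17570 = 844559/48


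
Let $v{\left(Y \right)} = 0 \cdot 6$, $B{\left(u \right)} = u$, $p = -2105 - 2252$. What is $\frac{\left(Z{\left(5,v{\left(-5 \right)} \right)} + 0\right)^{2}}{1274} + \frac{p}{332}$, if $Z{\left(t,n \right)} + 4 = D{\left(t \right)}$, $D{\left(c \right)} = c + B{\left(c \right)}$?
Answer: $- \frac{2769433}{211484} \approx -13.095$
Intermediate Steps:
$p = -4357$
$v{\left(Y \right)} = 0$
$D{\left(c \right)} = 2 c$ ($D{\left(c \right)} = c + c = 2 c$)
$Z{\left(t,n \right)} = -4 + 2 t$
$\frac{\left(Z{\left(5,v{\left(-5 \right)} \right)} + 0\right)^{2}}{1274} + \frac{p}{332} = \frac{\left(\left(-4 + 2 \cdot 5\right) + 0\right)^{2}}{1274} - \frac{4357}{332} = \left(\left(-4 + 10\right) + 0\right)^{2} \cdot \frac{1}{1274} - \frac{4357}{332} = \left(6 + 0\right)^{2} \cdot \frac{1}{1274} - \frac{4357}{332} = 6^{2} \cdot \frac{1}{1274} - \frac{4357}{332} = 36 \cdot \frac{1}{1274} - \frac{4357}{332} = \frac{18}{637} - \frac{4357}{332} = - \frac{2769433}{211484}$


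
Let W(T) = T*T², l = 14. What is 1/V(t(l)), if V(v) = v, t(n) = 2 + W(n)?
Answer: 1/2746 ≈ 0.00036417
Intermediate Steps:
W(T) = T³
t(n) = 2 + n³
1/V(t(l)) = 1/(2 + 14³) = 1/(2 + 2744) = 1/2746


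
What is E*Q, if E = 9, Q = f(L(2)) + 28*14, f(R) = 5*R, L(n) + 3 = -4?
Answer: 3213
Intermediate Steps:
L(n) = -7 (L(n) = -3 - 4 = -7)
Q = 357 (Q = 5*(-7) + 28*14 = -35 + 392 = 357)
E*Q = 9*357 = 3213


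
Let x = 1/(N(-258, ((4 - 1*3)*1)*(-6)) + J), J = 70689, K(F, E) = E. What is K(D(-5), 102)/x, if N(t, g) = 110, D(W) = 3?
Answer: 7221498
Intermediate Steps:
x = 1/70799 (x = 1/(110 + 70689) = 1/70799 ≈ 1.4124e-5)
K(D(-5), 102)/x = 102/(1/70799) = 102*70799 = 7221498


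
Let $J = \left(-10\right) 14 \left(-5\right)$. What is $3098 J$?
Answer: $2168600$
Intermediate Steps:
$J = 700$ ($J = \left(-140\right) \left(-5\right) = 700$)
$3098 J = 3098 \cdot 700 = 2168600$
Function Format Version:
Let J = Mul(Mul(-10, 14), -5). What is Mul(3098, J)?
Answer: 2168600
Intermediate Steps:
J = 700 (J = Mul(-140, -5) = 700)
Mul(3098, J) = Mul(3098, 700) = 2168600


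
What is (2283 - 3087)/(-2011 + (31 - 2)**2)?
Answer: 134/195 ≈ 0.68718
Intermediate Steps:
(2283 - 3087)/(-2011 + (31 - 2)**2) = -804/(-2011 + 29**2) = -804/(-2011 + 841) = -804/(-1170) = -804*(-1/1170) = 134/195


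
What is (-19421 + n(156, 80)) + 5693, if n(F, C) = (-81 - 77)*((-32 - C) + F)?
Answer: -20680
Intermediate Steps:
n(F, C) = 5056 - 158*F + 158*C (n(F, C) = -158*(-32 + F - C) = 5056 - 158*F + 158*C)
(-19421 + n(156, 80)) + 5693 = (-19421 + (5056 - 158*156 + 158*80)) + 5693 = (-19421 + (5056 - 24648 + 12640)) + 5693 = (-19421 - 6952) + 5693 = -26373 + 5693 = -20680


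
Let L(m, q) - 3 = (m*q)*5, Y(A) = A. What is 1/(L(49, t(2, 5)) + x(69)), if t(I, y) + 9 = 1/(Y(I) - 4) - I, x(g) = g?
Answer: -2/5491 ≈ -0.00036423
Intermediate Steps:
t(I, y) = -9 + 1/(-4 + I) - I (t(I, y) = -9 + (1/(I - 4) - I) = -9 + (1/(-4 + I) - I) = -9 + 1/(-4 + I) - I)
L(m, q) = 3 + 5*m*q (L(m, q) = 3 + (m*q)*5 = 3 + 5*m*q)
1/(L(49, t(2, 5)) + x(69)) = 1/((3 + 5*49*((37 - 1*2**2 - 5*2)/(-4 + 2))) + 69) = 1/((3 + 5*49*((37 - 1*4 - 10)/(-2))) + 69) = 1/((3 + 5*49*(-(37 - 4 - 10)/2)) + 69) = 1/((3 + 5*49*(-1/2*23)) + 69) = 1/((3 + 5*49*(-23/2)) + 69) = 1/((3 - 5635/2) + 69) = 1/(-5629/2 + 69) = 1/(-5491/2) = -2/5491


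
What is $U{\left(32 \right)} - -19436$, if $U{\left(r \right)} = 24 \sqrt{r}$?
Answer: $19436 + 96 \sqrt{2} \approx 19572.0$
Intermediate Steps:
$U{\left(32 \right)} - -19436 = 24 \sqrt{32} - -19436 = 24 \cdot 4 \sqrt{2} + 19436 = 96 \sqrt{2} + 19436 = 19436 + 96 \sqrt{2}$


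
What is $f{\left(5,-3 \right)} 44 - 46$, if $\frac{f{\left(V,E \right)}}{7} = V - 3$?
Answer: $570$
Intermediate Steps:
$f{\left(V,E \right)} = -21 + 7 V$ ($f{\left(V,E \right)} = 7 \left(V - 3\right) = 7 \left(-3 + V\right) = -21 + 7 V$)
$f{\left(5,-3 \right)} 44 - 46 = \left(-21 + 7 \cdot 5\right) 44 - 46 = \left(-21 + 35\right) 44 - 46 = 14 \cdot 44 - 46 = 616 - 46 = 570$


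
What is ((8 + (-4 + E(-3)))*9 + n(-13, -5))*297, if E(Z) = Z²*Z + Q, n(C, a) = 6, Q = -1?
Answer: -62370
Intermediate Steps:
E(Z) = -1 + Z³ (E(Z) = Z²*Z - 1 = Z³ - 1 = -1 + Z³)
((8 + (-4 + E(-3)))*9 + n(-13, -5))*297 = ((8 + (-4 + (-1 + (-3)³)))*9 + 6)*297 = ((8 + (-4 + (-1 - 27)))*9 + 6)*297 = ((8 + (-4 - 28))*9 + 6)*297 = ((8 - 32)*9 + 6)*297 = (-24*9 + 6)*297 = (-216 + 6)*297 = -210*297 = -62370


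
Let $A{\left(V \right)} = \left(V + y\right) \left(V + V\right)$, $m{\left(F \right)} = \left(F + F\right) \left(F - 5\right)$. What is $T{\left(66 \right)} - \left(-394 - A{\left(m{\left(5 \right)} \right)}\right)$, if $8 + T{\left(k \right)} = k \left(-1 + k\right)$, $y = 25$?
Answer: $4676$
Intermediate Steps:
$m{\left(F \right)} = 2 F \left(-5 + F\right)$
$T{\left(k \right)} = -8 + k \left(-1 + k\right)$
$A{\left(V \right)} = 2 V \left(25 + V\right)$ ($A{\left(V \right)} = \left(V + 25\right) \left(V + V\right) = \left(25 + V\right) 2 V = 2 V \left(25 + V\right)$)
$T{\left(66 \right)} - \left(-394 - A{\left(m{\left(5 \right)} \right)}\right) = \left(-8 + 66^{2} - 66\right) - \left(-394 - 2 \cdot 2 \cdot 5 \left(-5 + 5\right) \left(25 + 2 \cdot 5 \left(-5 + 5\right)\right)\right) = \left(-8 + 4356 - 66\right) - \left(-394 - 2 \cdot 2 \cdot 5 \cdot 0 \left(25 + 2 \cdot 5 \cdot 0\right)\right) = 4282 - \left(-394 - 2 \cdot 0 \left(25 + 0\right)\right) = 4282 - \left(-394 - 2 \cdot 0 \cdot 25\right) = 4282 - \left(-394 - 0\right) = 4282 - \left(-394 + 0\right) = 4282 - -394 = 4282 + 394 = 4676$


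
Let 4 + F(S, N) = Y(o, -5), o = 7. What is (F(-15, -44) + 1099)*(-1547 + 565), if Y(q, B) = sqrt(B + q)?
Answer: -1075290 - 982*sqrt(2) ≈ -1.0767e+6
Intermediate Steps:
F(S, N) = -4 + sqrt(2) (F(S, N) = -4 + sqrt(-5 + 7) = -4 + sqrt(2))
(F(-15, -44) + 1099)*(-1547 + 565) = ((-4 + sqrt(2)) + 1099)*(-1547 + 565) = (1095 + sqrt(2))*(-982) = -1075290 - 982*sqrt(2)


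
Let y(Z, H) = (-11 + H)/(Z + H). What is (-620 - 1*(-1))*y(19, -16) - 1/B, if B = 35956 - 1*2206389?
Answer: 12091482244/2170433 ≈ 5571.0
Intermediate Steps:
y(Z, H) = (-11 + H)/(H + Z)
B = -2170433 (B = 35956 - 2206389 = -2170433)
(-620 - 1*(-1))*y(19, -16) - 1/B = (-620 - 1*(-1))*((-11 - 16)/(-16 + 19)) - 1/(-2170433) = (-620 + 1)*(-27/3) - 1*(-1/2170433) = -619*(-27)/3 + 1/2170433 = -619*(-9) + 1/2170433 = 5571 + 1/2170433 = 12091482244/2170433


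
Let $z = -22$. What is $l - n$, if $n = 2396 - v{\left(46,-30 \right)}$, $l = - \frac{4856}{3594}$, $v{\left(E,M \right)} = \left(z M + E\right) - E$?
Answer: $- \frac{3122020}{1797} \approx -1737.4$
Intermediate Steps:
$v{\left(E,M \right)} = - 22 M$ ($v{\left(E,M \right)} = \left(- 22 M + E\right) - E = \left(E - 22 M\right) - E = - 22 M$)
$l = - \frac{2428}{1797}$ ($l = \left(-4856\right) \frac{1}{3594} = - \frac{2428}{1797} \approx -1.3511$)
$n = 1736$ ($n = 2396 - \left(-22\right) \left(-30\right) = 2396 - 660 = 1736$)
$l - n = - \frac{2428}{1797} - 1736 = - \frac{3122020}{1797}$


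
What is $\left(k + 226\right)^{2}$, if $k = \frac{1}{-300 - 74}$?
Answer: $\frac{7144137529}{139876} \approx 51075.0$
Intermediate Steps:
$k = - \frac{1}{374}$ ($k = \frac{1}{-374} = - \frac{1}{374} \approx -0.0026738$)
$\left(k + 226\right)^{2} = \left(- \frac{1}{374} + 226\right)^{2} = \left(\frac{84523}{374}\right)^{2} = \frac{7144137529}{139876}$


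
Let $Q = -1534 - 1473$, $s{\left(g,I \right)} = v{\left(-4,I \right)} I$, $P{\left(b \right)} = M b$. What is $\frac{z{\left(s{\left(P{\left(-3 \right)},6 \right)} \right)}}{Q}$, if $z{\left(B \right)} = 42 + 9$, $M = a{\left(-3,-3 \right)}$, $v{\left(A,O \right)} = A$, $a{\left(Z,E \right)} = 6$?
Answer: $- \frac{51}{3007} \approx -0.01696$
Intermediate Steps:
$M = 6$
$P{\left(b \right)} = 6 b$
$s{\left(g,I \right)} = - 4 I$
$Q = -3007$
$z{\left(B \right)} = 51$
$\frac{z{\left(s{\left(P{\left(-3 \right)},6 \right)} \right)}}{Q} = \frac{51}{-3007} = 51 \left(- \frac{1}{3007}\right) = - \frac{51}{3007}$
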